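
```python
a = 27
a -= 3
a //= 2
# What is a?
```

Trace (tracking a):
a = 27  # -> a = 27
a -= 3  # -> a = 24
a //= 2  # -> a = 12

Answer: 12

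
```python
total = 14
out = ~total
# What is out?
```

Trace (tracking out):
total = 14  # -> total = 14
out = ~total  # -> out = -15

Answer: -15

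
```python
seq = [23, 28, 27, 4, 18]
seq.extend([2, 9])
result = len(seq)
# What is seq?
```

Answer: [23, 28, 27, 4, 18, 2, 9]

Derivation:
Trace (tracking seq):
seq = [23, 28, 27, 4, 18]  # -> seq = [23, 28, 27, 4, 18]
seq.extend([2, 9])  # -> seq = [23, 28, 27, 4, 18, 2, 9]
result = len(seq)  # -> result = 7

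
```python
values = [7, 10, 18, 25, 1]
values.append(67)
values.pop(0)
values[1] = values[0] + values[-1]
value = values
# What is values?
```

Trace (tracking values):
values = [7, 10, 18, 25, 1]  # -> values = [7, 10, 18, 25, 1]
values.append(67)  # -> values = [7, 10, 18, 25, 1, 67]
values.pop(0)  # -> values = [10, 18, 25, 1, 67]
values[1] = values[0] + values[-1]  # -> values = [10, 77, 25, 1, 67]
value = values  # -> value = [10, 77, 25, 1, 67]

Answer: [10, 77, 25, 1, 67]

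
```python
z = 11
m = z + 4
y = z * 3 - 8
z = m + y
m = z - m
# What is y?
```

Answer: 25

Derivation:
Trace (tracking y):
z = 11  # -> z = 11
m = z + 4  # -> m = 15
y = z * 3 - 8  # -> y = 25
z = m + y  # -> z = 40
m = z - m  # -> m = 25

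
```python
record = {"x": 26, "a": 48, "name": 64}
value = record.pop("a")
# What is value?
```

Trace (tracking value):
record = {'x': 26, 'a': 48, 'name': 64}  # -> record = {'x': 26, 'a': 48, 'name': 64}
value = record.pop('a')  # -> value = 48

Answer: 48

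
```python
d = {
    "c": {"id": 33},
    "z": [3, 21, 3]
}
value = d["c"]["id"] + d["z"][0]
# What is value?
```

Trace (tracking value):
d = {'c': {'id': 33}, 'z': [3, 21, 3]}  # -> d = {'c': {'id': 33}, 'z': [3, 21, 3]}
value = d['c']['id'] + d['z'][0]  # -> value = 36

Answer: 36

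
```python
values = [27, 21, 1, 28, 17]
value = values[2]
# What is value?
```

Trace (tracking value):
values = [27, 21, 1, 28, 17]  # -> values = [27, 21, 1, 28, 17]
value = values[2]  # -> value = 1

Answer: 1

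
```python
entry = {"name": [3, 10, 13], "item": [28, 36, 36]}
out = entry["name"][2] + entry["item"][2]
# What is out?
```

Trace (tracking out):
entry = {'name': [3, 10, 13], 'item': [28, 36, 36]}  # -> entry = {'name': [3, 10, 13], 'item': [28, 36, 36]}
out = entry['name'][2] + entry['item'][2]  # -> out = 49

Answer: 49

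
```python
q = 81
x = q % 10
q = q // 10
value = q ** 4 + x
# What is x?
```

Trace (tracking x):
q = 81  # -> q = 81
x = q % 10  # -> x = 1
q = q // 10  # -> q = 8
value = q ** 4 + x  # -> value = 4097

Answer: 1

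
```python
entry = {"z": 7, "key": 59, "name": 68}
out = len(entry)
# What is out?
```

Trace (tracking out):
entry = {'z': 7, 'key': 59, 'name': 68}  # -> entry = {'z': 7, 'key': 59, 'name': 68}
out = len(entry)  # -> out = 3

Answer: 3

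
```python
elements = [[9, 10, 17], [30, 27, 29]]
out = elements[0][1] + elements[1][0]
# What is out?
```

Trace (tracking out):
elements = [[9, 10, 17], [30, 27, 29]]  # -> elements = [[9, 10, 17], [30, 27, 29]]
out = elements[0][1] + elements[1][0]  # -> out = 40

Answer: 40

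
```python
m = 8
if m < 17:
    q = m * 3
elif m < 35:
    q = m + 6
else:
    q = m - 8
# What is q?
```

Answer: 24

Derivation:
Trace (tracking q):
m = 8  # -> m = 8
if m < 17:  # condition is True
    q = m * 3  # -> q = 24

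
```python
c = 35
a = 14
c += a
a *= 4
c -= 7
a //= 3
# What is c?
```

Trace (tracking c):
c = 35  # -> c = 35
a = 14  # -> a = 14
c += a  # -> c = 49
a *= 4  # -> a = 56
c -= 7  # -> c = 42
a //= 3  # -> a = 18

Answer: 42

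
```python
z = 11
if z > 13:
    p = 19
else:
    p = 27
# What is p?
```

Trace (tracking p):
z = 11  # -> z = 11
if z > 13:  # condition is False
else:
    p = 27  # -> p = 27

Answer: 27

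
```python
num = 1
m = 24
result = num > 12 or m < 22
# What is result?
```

Trace (tracking result):
num = 1  # -> num = 1
m = 24  # -> m = 24
result = num > 12 or m < 22  # -> result = False

Answer: False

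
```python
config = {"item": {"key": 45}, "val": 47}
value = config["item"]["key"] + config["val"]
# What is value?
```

Answer: 92

Derivation:
Trace (tracking value):
config = {'item': {'key': 45}, 'val': 47}  # -> config = {'item': {'key': 45}, 'val': 47}
value = config['item']['key'] + config['val']  # -> value = 92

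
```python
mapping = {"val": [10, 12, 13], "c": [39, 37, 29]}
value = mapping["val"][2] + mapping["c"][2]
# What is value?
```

Answer: 42

Derivation:
Trace (tracking value):
mapping = {'val': [10, 12, 13], 'c': [39, 37, 29]}  # -> mapping = {'val': [10, 12, 13], 'c': [39, 37, 29]}
value = mapping['val'][2] + mapping['c'][2]  # -> value = 42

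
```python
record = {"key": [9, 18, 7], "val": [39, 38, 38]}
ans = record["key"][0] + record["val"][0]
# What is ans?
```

Answer: 48

Derivation:
Trace (tracking ans):
record = {'key': [9, 18, 7], 'val': [39, 38, 38]}  # -> record = {'key': [9, 18, 7], 'val': [39, 38, 38]}
ans = record['key'][0] + record['val'][0]  # -> ans = 48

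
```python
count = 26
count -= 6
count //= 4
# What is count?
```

Trace (tracking count):
count = 26  # -> count = 26
count -= 6  # -> count = 20
count //= 4  # -> count = 5

Answer: 5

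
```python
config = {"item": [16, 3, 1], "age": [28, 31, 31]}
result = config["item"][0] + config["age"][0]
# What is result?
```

Trace (tracking result):
config = {'item': [16, 3, 1], 'age': [28, 31, 31]}  # -> config = {'item': [16, 3, 1], 'age': [28, 31, 31]}
result = config['item'][0] + config['age'][0]  # -> result = 44

Answer: 44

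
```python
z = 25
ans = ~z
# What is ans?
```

Trace (tracking ans):
z = 25  # -> z = 25
ans = ~z  # -> ans = -26

Answer: -26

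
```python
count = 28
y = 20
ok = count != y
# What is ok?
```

Trace (tracking ok):
count = 28  # -> count = 28
y = 20  # -> y = 20
ok = count != y  # -> ok = True

Answer: True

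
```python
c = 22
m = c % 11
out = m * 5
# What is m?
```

Trace (tracking m):
c = 22  # -> c = 22
m = c % 11  # -> m = 0
out = m * 5  # -> out = 0

Answer: 0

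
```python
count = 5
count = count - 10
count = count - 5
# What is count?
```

Trace (tracking count):
count = 5  # -> count = 5
count = count - 10  # -> count = -5
count = count - 5  # -> count = -10

Answer: -10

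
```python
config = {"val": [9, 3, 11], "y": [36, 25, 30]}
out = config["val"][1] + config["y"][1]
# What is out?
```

Trace (tracking out):
config = {'val': [9, 3, 11], 'y': [36, 25, 30]}  # -> config = {'val': [9, 3, 11], 'y': [36, 25, 30]}
out = config['val'][1] + config['y'][1]  # -> out = 28

Answer: 28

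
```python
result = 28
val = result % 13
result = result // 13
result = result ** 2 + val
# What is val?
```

Trace (tracking val):
result = 28  # -> result = 28
val = result % 13  # -> val = 2
result = result // 13  # -> result = 2
result = result ** 2 + val  # -> result = 6

Answer: 2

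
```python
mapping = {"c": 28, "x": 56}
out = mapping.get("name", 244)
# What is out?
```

Trace (tracking out):
mapping = {'c': 28, 'x': 56}  # -> mapping = {'c': 28, 'x': 56}
out = mapping.get('name', 244)  # -> out = 244

Answer: 244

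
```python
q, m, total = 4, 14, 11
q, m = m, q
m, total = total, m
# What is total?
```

Answer: 4

Derivation:
Trace (tracking total):
q, m, total = (4, 14, 11)  # -> q = 4, m = 14, total = 11
q, m = (m, q)  # -> q = 14, m = 4
m, total = (total, m)  # -> m = 11, total = 4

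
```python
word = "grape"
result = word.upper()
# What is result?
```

Answer: 'GRAPE'

Derivation:
Trace (tracking result):
word = 'grape'  # -> word = 'grape'
result = word.upper()  # -> result = 'GRAPE'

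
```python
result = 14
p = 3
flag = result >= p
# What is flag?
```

Answer: True

Derivation:
Trace (tracking flag):
result = 14  # -> result = 14
p = 3  # -> p = 3
flag = result >= p  # -> flag = True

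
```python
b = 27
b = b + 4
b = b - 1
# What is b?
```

Answer: 30

Derivation:
Trace (tracking b):
b = 27  # -> b = 27
b = b + 4  # -> b = 31
b = b - 1  # -> b = 30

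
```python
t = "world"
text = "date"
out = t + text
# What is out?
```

Answer: 'worlddate'

Derivation:
Trace (tracking out):
t = 'world'  # -> t = 'world'
text = 'date'  # -> text = 'date'
out = t + text  # -> out = 'worlddate'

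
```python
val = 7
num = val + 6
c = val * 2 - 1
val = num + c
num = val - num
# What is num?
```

Trace (tracking num):
val = 7  # -> val = 7
num = val + 6  # -> num = 13
c = val * 2 - 1  # -> c = 13
val = num + c  # -> val = 26
num = val - num  # -> num = 13

Answer: 13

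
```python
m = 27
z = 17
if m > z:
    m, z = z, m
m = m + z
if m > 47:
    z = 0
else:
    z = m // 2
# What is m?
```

Answer: 44

Derivation:
Trace (tracking m):
m = 27  # -> m = 27
z = 17  # -> z = 17
if m > z:  # condition is True
    m, z = (z, m)  # -> m = 17, z = 27
m = m + z  # -> m = 44
if m > 47:  # condition is False
else:
    z = m // 2  # -> z = 22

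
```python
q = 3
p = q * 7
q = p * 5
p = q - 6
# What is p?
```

Trace (tracking p):
q = 3  # -> q = 3
p = q * 7  # -> p = 21
q = p * 5  # -> q = 105
p = q - 6  # -> p = 99

Answer: 99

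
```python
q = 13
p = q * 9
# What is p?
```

Trace (tracking p):
q = 13  # -> q = 13
p = q * 9  # -> p = 117

Answer: 117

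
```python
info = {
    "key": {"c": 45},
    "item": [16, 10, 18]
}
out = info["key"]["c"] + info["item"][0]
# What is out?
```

Answer: 61

Derivation:
Trace (tracking out):
info = {'key': {'c': 45}, 'item': [16, 10, 18]}  # -> info = {'key': {'c': 45}, 'item': [16, 10, 18]}
out = info['key']['c'] + info['item'][0]  # -> out = 61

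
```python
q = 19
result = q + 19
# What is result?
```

Trace (tracking result):
q = 19  # -> q = 19
result = q + 19  # -> result = 38

Answer: 38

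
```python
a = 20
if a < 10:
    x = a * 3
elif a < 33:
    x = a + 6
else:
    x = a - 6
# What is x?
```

Trace (tracking x):
a = 20  # -> a = 20
if a < 10:  # condition is False
elif a < 33:  # condition is True
    x = a + 6  # -> x = 26

Answer: 26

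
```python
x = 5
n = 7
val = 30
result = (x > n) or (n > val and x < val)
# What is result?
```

Answer: False

Derivation:
Trace (tracking result):
x = 5  # -> x = 5
n = 7  # -> n = 7
val = 30  # -> val = 30
result = x > n or (n > val and x < val)  # -> result = False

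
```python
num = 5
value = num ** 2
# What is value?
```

Answer: 25

Derivation:
Trace (tracking value):
num = 5  # -> num = 5
value = num ** 2  # -> value = 25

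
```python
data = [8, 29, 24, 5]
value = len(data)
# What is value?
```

Answer: 4

Derivation:
Trace (tracking value):
data = [8, 29, 24, 5]  # -> data = [8, 29, 24, 5]
value = len(data)  # -> value = 4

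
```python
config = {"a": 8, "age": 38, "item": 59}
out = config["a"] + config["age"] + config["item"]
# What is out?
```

Answer: 105

Derivation:
Trace (tracking out):
config = {'a': 8, 'age': 38, 'item': 59}  # -> config = {'a': 8, 'age': 38, 'item': 59}
out = config['a'] + config['age'] + config['item']  # -> out = 105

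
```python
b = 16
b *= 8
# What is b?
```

Answer: 128

Derivation:
Trace (tracking b):
b = 16  # -> b = 16
b *= 8  # -> b = 128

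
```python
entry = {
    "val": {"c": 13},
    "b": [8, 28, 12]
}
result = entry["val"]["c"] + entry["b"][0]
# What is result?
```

Trace (tracking result):
entry = {'val': {'c': 13}, 'b': [8, 28, 12]}  # -> entry = {'val': {'c': 13}, 'b': [8, 28, 12]}
result = entry['val']['c'] + entry['b'][0]  # -> result = 21

Answer: 21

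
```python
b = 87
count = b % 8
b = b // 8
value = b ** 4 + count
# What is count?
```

Answer: 7

Derivation:
Trace (tracking count):
b = 87  # -> b = 87
count = b % 8  # -> count = 7
b = b // 8  # -> b = 10
value = b ** 4 + count  # -> value = 10007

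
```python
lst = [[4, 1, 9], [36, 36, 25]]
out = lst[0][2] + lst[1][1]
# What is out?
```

Trace (tracking out):
lst = [[4, 1, 9], [36, 36, 25]]  # -> lst = [[4, 1, 9], [36, 36, 25]]
out = lst[0][2] + lst[1][1]  # -> out = 45

Answer: 45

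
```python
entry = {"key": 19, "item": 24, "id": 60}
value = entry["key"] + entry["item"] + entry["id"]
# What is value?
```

Answer: 103

Derivation:
Trace (tracking value):
entry = {'key': 19, 'item': 24, 'id': 60}  # -> entry = {'key': 19, 'item': 24, 'id': 60}
value = entry['key'] + entry['item'] + entry['id']  # -> value = 103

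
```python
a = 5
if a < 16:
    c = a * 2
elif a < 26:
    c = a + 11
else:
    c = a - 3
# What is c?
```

Answer: 10

Derivation:
Trace (tracking c):
a = 5  # -> a = 5
if a < 16:  # condition is True
    c = a * 2  # -> c = 10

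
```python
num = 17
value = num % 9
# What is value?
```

Trace (tracking value):
num = 17  # -> num = 17
value = num % 9  # -> value = 8

Answer: 8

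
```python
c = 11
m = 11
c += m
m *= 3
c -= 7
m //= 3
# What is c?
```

Trace (tracking c):
c = 11  # -> c = 11
m = 11  # -> m = 11
c += m  # -> c = 22
m *= 3  # -> m = 33
c -= 7  # -> c = 15
m //= 3  # -> m = 11

Answer: 15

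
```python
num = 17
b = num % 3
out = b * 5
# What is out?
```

Trace (tracking out):
num = 17  # -> num = 17
b = num % 3  # -> b = 2
out = b * 5  # -> out = 10

Answer: 10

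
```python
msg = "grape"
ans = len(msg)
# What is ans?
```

Answer: 5

Derivation:
Trace (tracking ans):
msg = 'grape'  # -> msg = 'grape'
ans = len(msg)  # -> ans = 5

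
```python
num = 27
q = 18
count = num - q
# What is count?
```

Answer: 9

Derivation:
Trace (tracking count):
num = 27  # -> num = 27
q = 18  # -> q = 18
count = num - q  # -> count = 9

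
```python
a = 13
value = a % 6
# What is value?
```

Trace (tracking value):
a = 13  # -> a = 13
value = a % 6  # -> value = 1

Answer: 1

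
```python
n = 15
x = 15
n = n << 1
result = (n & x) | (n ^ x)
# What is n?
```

Answer: 30

Derivation:
Trace (tracking n):
n = 15  # -> n = 15
x = 15  # -> x = 15
n = n << 1  # -> n = 30
result = n & x | n ^ x  # -> result = 31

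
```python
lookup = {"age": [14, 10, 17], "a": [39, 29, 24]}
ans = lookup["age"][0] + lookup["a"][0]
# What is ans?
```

Trace (tracking ans):
lookup = {'age': [14, 10, 17], 'a': [39, 29, 24]}  # -> lookup = {'age': [14, 10, 17], 'a': [39, 29, 24]}
ans = lookup['age'][0] + lookup['a'][0]  # -> ans = 53

Answer: 53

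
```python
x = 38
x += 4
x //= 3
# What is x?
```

Trace (tracking x):
x = 38  # -> x = 38
x += 4  # -> x = 42
x //= 3  # -> x = 14

Answer: 14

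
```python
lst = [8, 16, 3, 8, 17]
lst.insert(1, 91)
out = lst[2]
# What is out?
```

Answer: 16

Derivation:
Trace (tracking out):
lst = [8, 16, 3, 8, 17]  # -> lst = [8, 16, 3, 8, 17]
lst.insert(1, 91)  # -> lst = [8, 91, 16, 3, 8, 17]
out = lst[2]  # -> out = 16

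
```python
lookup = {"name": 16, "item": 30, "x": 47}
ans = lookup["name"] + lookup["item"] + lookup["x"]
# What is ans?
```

Trace (tracking ans):
lookup = {'name': 16, 'item': 30, 'x': 47}  # -> lookup = {'name': 16, 'item': 30, 'x': 47}
ans = lookup['name'] + lookup['item'] + lookup['x']  # -> ans = 93

Answer: 93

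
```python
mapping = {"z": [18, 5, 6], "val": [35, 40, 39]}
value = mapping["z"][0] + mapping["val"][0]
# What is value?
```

Trace (tracking value):
mapping = {'z': [18, 5, 6], 'val': [35, 40, 39]}  # -> mapping = {'z': [18, 5, 6], 'val': [35, 40, 39]}
value = mapping['z'][0] + mapping['val'][0]  # -> value = 53

Answer: 53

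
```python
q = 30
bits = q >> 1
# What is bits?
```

Answer: 15

Derivation:
Trace (tracking bits):
q = 30  # -> q = 30
bits = q >> 1  # -> bits = 15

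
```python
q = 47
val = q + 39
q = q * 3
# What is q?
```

Answer: 141

Derivation:
Trace (tracking q):
q = 47  # -> q = 47
val = q + 39  # -> val = 86
q = q * 3  # -> q = 141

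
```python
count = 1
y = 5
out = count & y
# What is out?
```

Answer: 1

Derivation:
Trace (tracking out):
count = 1  # -> count = 1
y = 5  # -> y = 5
out = count & y  # -> out = 1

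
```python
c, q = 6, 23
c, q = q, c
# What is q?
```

Answer: 6

Derivation:
Trace (tracking q):
c, q = (6, 23)  # -> c = 6, q = 23
c, q = (q, c)  # -> c = 23, q = 6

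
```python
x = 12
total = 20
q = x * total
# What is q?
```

Answer: 240

Derivation:
Trace (tracking q):
x = 12  # -> x = 12
total = 20  # -> total = 20
q = x * total  # -> q = 240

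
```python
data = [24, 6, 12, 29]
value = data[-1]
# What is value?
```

Answer: 29

Derivation:
Trace (tracking value):
data = [24, 6, 12, 29]  # -> data = [24, 6, 12, 29]
value = data[-1]  # -> value = 29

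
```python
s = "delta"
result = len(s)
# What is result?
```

Trace (tracking result):
s = 'delta'  # -> s = 'delta'
result = len(s)  # -> result = 5

Answer: 5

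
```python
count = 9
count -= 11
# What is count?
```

Answer: -2

Derivation:
Trace (tracking count):
count = 9  # -> count = 9
count -= 11  # -> count = -2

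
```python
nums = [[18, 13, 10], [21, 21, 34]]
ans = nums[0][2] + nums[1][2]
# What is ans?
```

Answer: 44

Derivation:
Trace (tracking ans):
nums = [[18, 13, 10], [21, 21, 34]]  # -> nums = [[18, 13, 10], [21, 21, 34]]
ans = nums[0][2] + nums[1][2]  # -> ans = 44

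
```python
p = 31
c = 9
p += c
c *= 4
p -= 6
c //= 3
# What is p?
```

Trace (tracking p):
p = 31  # -> p = 31
c = 9  # -> c = 9
p += c  # -> p = 40
c *= 4  # -> c = 36
p -= 6  # -> p = 34
c //= 3  # -> c = 12

Answer: 34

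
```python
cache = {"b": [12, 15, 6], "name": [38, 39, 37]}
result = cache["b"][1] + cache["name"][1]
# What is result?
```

Answer: 54

Derivation:
Trace (tracking result):
cache = {'b': [12, 15, 6], 'name': [38, 39, 37]}  # -> cache = {'b': [12, 15, 6], 'name': [38, 39, 37]}
result = cache['b'][1] + cache['name'][1]  # -> result = 54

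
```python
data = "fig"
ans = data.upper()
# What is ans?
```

Trace (tracking ans):
data = 'fig'  # -> data = 'fig'
ans = data.upper()  # -> ans = 'FIG'

Answer: 'FIG'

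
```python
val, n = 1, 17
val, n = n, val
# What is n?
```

Trace (tracking n):
val, n = (1, 17)  # -> val = 1, n = 17
val, n = (n, val)  # -> val = 17, n = 1

Answer: 1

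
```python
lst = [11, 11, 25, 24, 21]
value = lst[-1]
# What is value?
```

Answer: 21

Derivation:
Trace (tracking value):
lst = [11, 11, 25, 24, 21]  # -> lst = [11, 11, 25, 24, 21]
value = lst[-1]  # -> value = 21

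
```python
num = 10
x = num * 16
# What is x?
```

Answer: 160

Derivation:
Trace (tracking x):
num = 10  # -> num = 10
x = num * 16  # -> x = 160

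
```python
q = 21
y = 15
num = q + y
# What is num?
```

Trace (tracking num):
q = 21  # -> q = 21
y = 15  # -> y = 15
num = q + y  # -> num = 36

Answer: 36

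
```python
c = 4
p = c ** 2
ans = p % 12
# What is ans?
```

Answer: 4

Derivation:
Trace (tracking ans):
c = 4  # -> c = 4
p = c ** 2  # -> p = 16
ans = p % 12  # -> ans = 4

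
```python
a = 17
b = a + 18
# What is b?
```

Trace (tracking b):
a = 17  # -> a = 17
b = a + 18  # -> b = 35

Answer: 35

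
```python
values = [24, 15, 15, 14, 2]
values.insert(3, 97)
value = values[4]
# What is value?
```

Answer: 14

Derivation:
Trace (tracking value):
values = [24, 15, 15, 14, 2]  # -> values = [24, 15, 15, 14, 2]
values.insert(3, 97)  # -> values = [24, 15, 15, 97, 14, 2]
value = values[4]  # -> value = 14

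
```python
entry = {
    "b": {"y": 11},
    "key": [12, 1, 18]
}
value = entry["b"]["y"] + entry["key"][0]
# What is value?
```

Trace (tracking value):
entry = {'b': {'y': 11}, 'key': [12, 1, 18]}  # -> entry = {'b': {'y': 11}, 'key': [12, 1, 18]}
value = entry['b']['y'] + entry['key'][0]  # -> value = 23

Answer: 23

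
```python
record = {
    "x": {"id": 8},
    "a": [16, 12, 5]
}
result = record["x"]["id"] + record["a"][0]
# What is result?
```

Trace (tracking result):
record = {'x': {'id': 8}, 'a': [16, 12, 5]}  # -> record = {'x': {'id': 8}, 'a': [16, 12, 5]}
result = record['x']['id'] + record['a'][0]  # -> result = 24

Answer: 24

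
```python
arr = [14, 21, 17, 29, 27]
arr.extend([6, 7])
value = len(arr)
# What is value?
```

Answer: 7

Derivation:
Trace (tracking value):
arr = [14, 21, 17, 29, 27]  # -> arr = [14, 21, 17, 29, 27]
arr.extend([6, 7])  # -> arr = [14, 21, 17, 29, 27, 6, 7]
value = len(arr)  # -> value = 7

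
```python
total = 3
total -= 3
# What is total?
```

Answer: 0

Derivation:
Trace (tracking total):
total = 3  # -> total = 3
total -= 3  # -> total = 0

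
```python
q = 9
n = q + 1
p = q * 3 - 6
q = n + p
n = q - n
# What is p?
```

Trace (tracking p):
q = 9  # -> q = 9
n = q + 1  # -> n = 10
p = q * 3 - 6  # -> p = 21
q = n + p  # -> q = 31
n = q - n  # -> n = 21

Answer: 21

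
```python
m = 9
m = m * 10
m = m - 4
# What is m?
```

Answer: 86

Derivation:
Trace (tracking m):
m = 9  # -> m = 9
m = m * 10  # -> m = 90
m = m - 4  # -> m = 86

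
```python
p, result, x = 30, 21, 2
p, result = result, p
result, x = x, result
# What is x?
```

Answer: 30

Derivation:
Trace (tracking x):
p, result, x = (30, 21, 2)  # -> p = 30, result = 21, x = 2
p, result = (result, p)  # -> p = 21, result = 30
result, x = (x, result)  # -> result = 2, x = 30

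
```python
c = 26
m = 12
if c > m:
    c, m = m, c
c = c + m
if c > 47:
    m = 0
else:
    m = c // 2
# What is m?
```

Answer: 19

Derivation:
Trace (tracking m):
c = 26  # -> c = 26
m = 12  # -> m = 12
if c > m:  # condition is True
    c, m = (m, c)  # -> c = 12, m = 26
c = c + m  # -> c = 38
if c > 47:  # condition is False
else:
    m = c // 2  # -> m = 19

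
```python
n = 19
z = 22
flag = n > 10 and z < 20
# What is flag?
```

Trace (tracking flag):
n = 19  # -> n = 19
z = 22  # -> z = 22
flag = n > 10 and z < 20  # -> flag = False

Answer: False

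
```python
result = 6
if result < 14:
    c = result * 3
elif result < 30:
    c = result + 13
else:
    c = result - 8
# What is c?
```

Answer: 18

Derivation:
Trace (tracking c):
result = 6  # -> result = 6
if result < 14:  # condition is True
    c = result * 3  # -> c = 18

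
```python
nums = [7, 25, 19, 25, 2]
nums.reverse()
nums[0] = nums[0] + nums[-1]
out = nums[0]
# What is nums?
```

Answer: [9, 25, 19, 25, 7]

Derivation:
Trace (tracking nums):
nums = [7, 25, 19, 25, 2]  # -> nums = [7, 25, 19, 25, 2]
nums.reverse()  # -> nums = [2, 25, 19, 25, 7]
nums[0] = nums[0] + nums[-1]  # -> nums = [9, 25, 19, 25, 7]
out = nums[0]  # -> out = 9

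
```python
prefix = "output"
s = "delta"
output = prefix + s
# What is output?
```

Answer: 'outputdelta'

Derivation:
Trace (tracking output):
prefix = 'output'  # -> prefix = 'output'
s = 'delta'  # -> s = 'delta'
output = prefix + s  # -> output = 'outputdelta'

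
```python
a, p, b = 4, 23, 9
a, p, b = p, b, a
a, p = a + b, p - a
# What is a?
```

Trace (tracking a):
a, p, b = (4, 23, 9)  # -> a = 4, p = 23, b = 9
a, p, b = (p, b, a)  # -> a = 23, p = 9, b = 4
a, p = (a + b, p - a)  # -> a = 27, p = -14

Answer: 27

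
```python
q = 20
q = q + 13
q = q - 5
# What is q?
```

Trace (tracking q):
q = 20  # -> q = 20
q = q + 13  # -> q = 33
q = q - 5  # -> q = 28

Answer: 28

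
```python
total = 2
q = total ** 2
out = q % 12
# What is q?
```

Trace (tracking q):
total = 2  # -> total = 2
q = total ** 2  # -> q = 4
out = q % 12  # -> out = 4

Answer: 4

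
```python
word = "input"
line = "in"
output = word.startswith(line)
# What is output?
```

Trace (tracking output):
word = 'input'  # -> word = 'input'
line = 'in'  # -> line = 'in'
output = word.startswith(line)  # -> output = True

Answer: True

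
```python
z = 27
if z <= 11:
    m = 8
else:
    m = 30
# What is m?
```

Trace (tracking m):
z = 27  # -> z = 27
if z <= 11:  # condition is False
else:
    m = 30  # -> m = 30

Answer: 30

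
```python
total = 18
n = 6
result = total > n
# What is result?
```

Trace (tracking result):
total = 18  # -> total = 18
n = 6  # -> n = 6
result = total > n  # -> result = True

Answer: True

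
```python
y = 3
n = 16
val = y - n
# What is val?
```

Trace (tracking val):
y = 3  # -> y = 3
n = 16  # -> n = 16
val = y - n  # -> val = -13

Answer: -13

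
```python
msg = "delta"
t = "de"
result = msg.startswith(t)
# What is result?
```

Answer: True

Derivation:
Trace (tracking result):
msg = 'delta'  # -> msg = 'delta'
t = 'de'  # -> t = 'de'
result = msg.startswith(t)  # -> result = True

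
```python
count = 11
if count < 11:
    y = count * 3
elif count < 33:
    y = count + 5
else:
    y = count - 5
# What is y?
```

Answer: 16

Derivation:
Trace (tracking y):
count = 11  # -> count = 11
if count < 11:  # condition is False
elif count < 33:  # condition is True
    y = count + 5  # -> y = 16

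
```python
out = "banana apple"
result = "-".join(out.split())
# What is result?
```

Trace (tracking result):
out = 'banana apple'  # -> out = 'banana apple'
result = '-'.join(out.split())  # -> result = 'banana-apple'

Answer: 'banana-apple'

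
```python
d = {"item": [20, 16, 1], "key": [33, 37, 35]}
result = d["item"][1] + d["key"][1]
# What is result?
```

Trace (tracking result):
d = {'item': [20, 16, 1], 'key': [33, 37, 35]}  # -> d = {'item': [20, 16, 1], 'key': [33, 37, 35]}
result = d['item'][1] + d['key'][1]  # -> result = 53

Answer: 53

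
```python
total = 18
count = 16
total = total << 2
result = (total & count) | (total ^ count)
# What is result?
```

Answer: 88

Derivation:
Trace (tracking result):
total = 18  # -> total = 18
count = 16  # -> count = 16
total = total << 2  # -> total = 72
result = total & count | total ^ count  # -> result = 88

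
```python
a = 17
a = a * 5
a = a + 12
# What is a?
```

Answer: 97

Derivation:
Trace (tracking a):
a = 17  # -> a = 17
a = a * 5  # -> a = 85
a = a + 12  # -> a = 97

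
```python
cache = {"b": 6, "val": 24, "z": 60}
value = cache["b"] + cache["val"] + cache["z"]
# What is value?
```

Trace (tracking value):
cache = {'b': 6, 'val': 24, 'z': 60}  # -> cache = {'b': 6, 'val': 24, 'z': 60}
value = cache['b'] + cache['val'] + cache['z']  # -> value = 90

Answer: 90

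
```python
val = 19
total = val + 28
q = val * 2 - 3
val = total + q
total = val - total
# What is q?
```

Trace (tracking q):
val = 19  # -> val = 19
total = val + 28  # -> total = 47
q = val * 2 - 3  # -> q = 35
val = total + q  # -> val = 82
total = val - total  # -> total = 35

Answer: 35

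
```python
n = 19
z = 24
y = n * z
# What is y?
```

Answer: 456

Derivation:
Trace (tracking y):
n = 19  # -> n = 19
z = 24  # -> z = 24
y = n * z  # -> y = 456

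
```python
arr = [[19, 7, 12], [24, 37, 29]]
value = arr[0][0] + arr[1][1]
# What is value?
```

Trace (tracking value):
arr = [[19, 7, 12], [24, 37, 29]]  # -> arr = [[19, 7, 12], [24, 37, 29]]
value = arr[0][0] + arr[1][1]  # -> value = 56

Answer: 56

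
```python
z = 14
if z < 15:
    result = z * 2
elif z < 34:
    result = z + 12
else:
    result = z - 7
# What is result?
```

Answer: 28

Derivation:
Trace (tracking result):
z = 14  # -> z = 14
if z < 15:  # condition is True
    result = z * 2  # -> result = 28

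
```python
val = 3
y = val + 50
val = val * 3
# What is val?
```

Answer: 9

Derivation:
Trace (tracking val):
val = 3  # -> val = 3
y = val + 50  # -> y = 53
val = val * 3  # -> val = 9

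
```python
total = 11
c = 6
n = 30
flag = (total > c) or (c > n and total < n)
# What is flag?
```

Trace (tracking flag):
total = 11  # -> total = 11
c = 6  # -> c = 6
n = 30  # -> n = 30
flag = total > c or (c > n and total < n)  # -> flag = True

Answer: True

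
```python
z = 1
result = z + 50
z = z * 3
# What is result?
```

Answer: 51

Derivation:
Trace (tracking result):
z = 1  # -> z = 1
result = z + 50  # -> result = 51
z = z * 3  # -> z = 3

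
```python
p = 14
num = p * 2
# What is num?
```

Answer: 28

Derivation:
Trace (tracking num):
p = 14  # -> p = 14
num = p * 2  # -> num = 28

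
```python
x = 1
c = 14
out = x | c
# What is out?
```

Answer: 15

Derivation:
Trace (tracking out):
x = 1  # -> x = 1
c = 14  # -> c = 14
out = x | c  # -> out = 15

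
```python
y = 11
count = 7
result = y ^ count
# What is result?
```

Trace (tracking result):
y = 11  # -> y = 11
count = 7  # -> count = 7
result = y ^ count  # -> result = 12

Answer: 12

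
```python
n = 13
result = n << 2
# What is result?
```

Trace (tracking result):
n = 13  # -> n = 13
result = n << 2  # -> result = 52

Answer: 52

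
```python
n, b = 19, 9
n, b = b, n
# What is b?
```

Answer: 19

Derivation:
Trace (tracking b):
n, b = (19, 9)  # -> n = 19, b = 9
n, b = (b, n)  # -> n = 9, b = 19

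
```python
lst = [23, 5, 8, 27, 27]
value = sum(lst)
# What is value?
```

Trace (tracking value):
lst = [23, 5, 8, 27, 27]  # -> lst = [23, 5, 8, 27, 27]
value = sum(lst)  # -> value = 90

Answer: 90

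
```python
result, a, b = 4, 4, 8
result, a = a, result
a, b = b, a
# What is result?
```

Trace (tracking result):
result, a, b = (4, 4, 8)  # -> result = 4, a = 4, b = 8
result, a = (a, result)  # -> result = 4, a = 4
a, b = (b, a)  # -> a = 8, b = 4

Answer: 4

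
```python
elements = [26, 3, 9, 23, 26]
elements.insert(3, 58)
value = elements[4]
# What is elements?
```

Answer: [26, 3, 9, 58, 23, 26]

Derivation:
Trace (tracking elements):
elements = [26, 3, 9, 23, 26]  # -> elements = [26, 3, 9, 23, 26]
elements.insert(3, 58)  # -> elements = [26, 3, 9, 58, 23, 26]
value = elements[4]  # -> value = 23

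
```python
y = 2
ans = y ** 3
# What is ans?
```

Trace (tracking ans):
y = 2  # -> y = 2
ans = y ** 3  # -> ans = 8

Answer: 8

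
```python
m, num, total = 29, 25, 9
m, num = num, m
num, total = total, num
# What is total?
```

Answer: 29

Derivation:
Trace (tracking total):
m, num, total = (29, 25, 9)  # -> m = 29, num = 25, total = 9
m, num = (num, m)  # -> m = 25, num = 29
num, total = (total, num)  # -> num = 9, total = 29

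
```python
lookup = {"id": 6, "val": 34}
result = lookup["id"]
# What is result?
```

Trace (tracking result):
lookup = {'id': 6, 'val': 34}  # -> lookup = {'id': 6, 'val': 34}
result = lookup['id']  # -> result = 6

Answer: 6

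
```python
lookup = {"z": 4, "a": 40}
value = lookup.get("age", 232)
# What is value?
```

Trace (tracking value):
lookup = {'z': 4, 'a': 40}  # -> lookup = {'z': 4, 'a': 40}
value = lookup.get('age', 232)  # -> value = 232

Answer: 232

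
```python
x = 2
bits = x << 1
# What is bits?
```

Answer: 4

Derivation:
Trace (tracking bits):
x = 2  # -> x = 2
bits = x << 1  # -> bits = 4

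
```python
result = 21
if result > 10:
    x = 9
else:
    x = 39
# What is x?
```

Answer: 9

Derivation:
Trace (tracking x):
result = 21  # -> result = 21
if result > 10:  # condition is True
    x = 9  # -> x = 9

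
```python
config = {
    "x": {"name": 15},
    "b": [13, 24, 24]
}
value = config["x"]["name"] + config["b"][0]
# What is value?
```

Trace (tracking value):
config = {'x': {'name': 15}, 'b': [13, 24, 24]}  # -> config = {'x': {'name': 15}, 'b': [13, 24, 24]}
value = config['x']['name'] + config['b'][0]  # -> value = 28

Answer: 28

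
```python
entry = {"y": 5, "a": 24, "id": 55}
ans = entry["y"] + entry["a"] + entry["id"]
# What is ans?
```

Trace (tracking ans):
entry = {'y': 5, 'a': 24, 'id': 55}  # -> entry = {'y': 5, 'a': 24, 'id': 55}
ans = entry['y'] + entry['a'] + entry['id']  # -> ans = 84

Answer: 84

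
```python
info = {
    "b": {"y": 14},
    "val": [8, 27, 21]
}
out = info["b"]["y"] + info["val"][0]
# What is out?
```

Trace (tracking out):
info = {'b': {'y': 14}, 'val': [8, 27, 21]}  # -> info = {'b': {'y': 14}, 'val': [8, 27, 21]}
out = info['b']['y'] + info['val'][0]  # -> out = 22

Answer: 22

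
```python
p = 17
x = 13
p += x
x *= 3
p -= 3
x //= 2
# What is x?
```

Answer: 19

Derivation:
Trace (tracking x):
p = 17  # -> p = 17
x = 13  # -> x = 13
p += x  # -> p = 30
x *= 3  # -> x = 39
p -= 3  # -> p = 27
x //= 2  # -> x = 19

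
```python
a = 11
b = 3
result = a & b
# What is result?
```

Answer: 3

Derivation:
Trace (tracking result):
a = 11  # -> a = 11
b = 3  # -> b = 3
result = a & b  # -> result = 3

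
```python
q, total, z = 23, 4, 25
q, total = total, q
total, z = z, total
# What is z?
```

Trace (tracking z):
q, total, z = (23, 4, 25)  # -> q = 23, total = 4, z = 25
q, total = (total, q)  # -> q = 4, total = 23
total, z = (z, total)  # -> total = 25, z = 23

Answer: 23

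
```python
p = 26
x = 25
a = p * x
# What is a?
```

Answer: 650

Derivation:
Trace (tracking a):
p = 26  # -> p = 26
x = 25  # -> x = 25
a = p * x  # -> a = 650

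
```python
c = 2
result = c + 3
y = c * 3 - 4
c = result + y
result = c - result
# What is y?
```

Answer: 2

Derivation:
Trace (tracking y):
c = 2  # -> c = 2
result = c + 3  # -> result = 5
y = c * 3 - 4  # -> y = 2
c = result + y  # -> c = 7
result = c - result  # -> result = 2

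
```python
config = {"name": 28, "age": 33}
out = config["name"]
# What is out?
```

Answer: 28

Derivation:
Trace (tracking out):
config = {'name': 28, 'age': 33}  # -> config = {'name': 28, 'age': 33}
out = config['name']  # -> out = 28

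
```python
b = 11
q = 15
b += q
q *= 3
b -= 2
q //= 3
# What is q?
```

Answer: 15

Derivation:
Trace (tracking q):
b = 11  # -> b = 11
q = 15  # -> q = 15
b += q  # -> b = 26
q *= 3  # -> q = 45
b -= 2  # -> b = 24
q //= 3  # -> q = 15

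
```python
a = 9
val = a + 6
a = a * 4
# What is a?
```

Answer: 36

Derivation:
Trace (tracking a):
a = 9  # -> a = 9
val = a + 6  # -> val = 15
a = a * 4  # -> a = 36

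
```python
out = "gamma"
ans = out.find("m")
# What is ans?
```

Answer: 2

Derivation:
Trace (tracking ans):
out = 'gamma'  # -> out = 'gamma'
ans = out.find('m')  # -> ans = 2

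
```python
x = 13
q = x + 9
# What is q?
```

Trace (tracking q):
x = 13  # -> x = 13
q = x + 9  # -> q = 22

Answer: 22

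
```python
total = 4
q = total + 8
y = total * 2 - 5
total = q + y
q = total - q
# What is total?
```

Answer: 15

Derivation:
Trace (tracking total):
total = 4  # -> total = 4
q = total + 8  # -> q = 12
y = total * 2 - 5  # -> y = 3
total = q + y  # -> total = 15
q = total - q  # -> q = 3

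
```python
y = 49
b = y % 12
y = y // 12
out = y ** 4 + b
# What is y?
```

Answer: 4

Derivation:
Trace (tracking y):
y = 49  # -> y = 49
b = y % 12  # -> b = 1
y = y // 12  # -> y = 4
out = y ** 4 + b  # -> out = 257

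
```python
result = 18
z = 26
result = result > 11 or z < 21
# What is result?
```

Answer: True

Derivation:
Trace (tracking result):
result = 18  # -> result = 18
z = 26  # -> z = 26
result = result > 11 or z < 21  # -> result = True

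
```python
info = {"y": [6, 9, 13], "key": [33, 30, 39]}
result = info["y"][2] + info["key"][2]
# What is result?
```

Trace (tracking result):
info = {'y': [6, 9, 13], 'key': [33, 30, 39]}  # -> info = {'y': [6, 9, 13], 'key': [33, 30, 39]}
result = info['y'][2] + info['key'][2]  # -> result = 52

Answer: 52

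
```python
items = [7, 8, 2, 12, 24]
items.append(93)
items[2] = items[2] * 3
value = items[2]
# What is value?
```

Trace (tracking value):
items = [7, 8, 2, 12, 24]  # -> items = [7, 8, 2, 12, 24]
items.append(93)  # -> items = [7, 8, 2, 12, 24, 93]
items[2] = items[2] * 3  # -> items = [7, 8, 6, 12, 24, 93]
value = items[2]  # -> value = 6

Answer: 6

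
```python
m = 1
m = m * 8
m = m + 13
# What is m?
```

Trace (tracking m):
m = 1  # -> m = 1
m = m * 8  # -> m = 8
m = m + 13  # -> m = 21

Answer: 21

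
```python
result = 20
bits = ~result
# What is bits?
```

Trace (tracking bits):
result = 20  # -> result = 20
bits = ~result  # -> bits = -21

Answer: -21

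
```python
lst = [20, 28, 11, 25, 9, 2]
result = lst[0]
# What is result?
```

Trace (tracking result):
lst = [20, 28, 11, 25, 9, 2]  # -> lst = [20, 28, 11, 25, 9, 2]
result = lst[0]  # -> result = 20

Answer: 20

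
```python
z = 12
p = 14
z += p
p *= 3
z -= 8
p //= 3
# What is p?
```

Trace (tracking p):
z = 12  # -> z = 12
p = 14  # -> p = 14
z += p  # -> z = 26
p *= 3  # -> p = 42
z -= 8  # -> z = 18
p //= 3  # -> p = 14

Answer: 14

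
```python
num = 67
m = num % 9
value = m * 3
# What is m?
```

Answer: 4

Derivation:
Trace (tracking m):
num = 67  # -> num = 67
m = num % 9  # -> m = 4
value = m * 3  # -> value = 12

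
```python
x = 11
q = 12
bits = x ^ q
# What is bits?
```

Answer: 7

Derivation:
Trace (tracking bits):
x = 11  # -> x = 11
q = 12  # -> q = 12
bits = x ^ q  # -> bits = 7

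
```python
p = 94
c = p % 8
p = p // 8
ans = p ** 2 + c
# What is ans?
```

Answer: 127

Derivation:
Trace (tracking ans):
p = 94  # -> p = 94
c = p % 8  # -> c = 6
p = p // 8  # -> p = 11
ans = p ** 2 + c  # -> ans = 127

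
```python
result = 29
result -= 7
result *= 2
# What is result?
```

Trace (tracking result):
result = 29  # -> result = 29
result -= 7  # -> result = 22
result *= 2  # -> result = 44

Answer: 44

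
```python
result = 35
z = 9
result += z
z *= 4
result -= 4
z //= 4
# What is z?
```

Answer: 9

Derivation:
Trace (tracking z):
result = 35  # -> result = 35
z = 9  # -> z = 9
result += z  # -> result = 44
z *= 4  # -> z = 36
result -= 4  # -> result = 40
z //= 4  # -> z = 9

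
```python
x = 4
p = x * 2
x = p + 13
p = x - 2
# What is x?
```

Trace (tracking x):
x = 4  # -> x = 4
p = x * 2  # -> p = 8
x = p + 13  # -> x = 21
p = x - 2  # -> p = 19

Answer: 21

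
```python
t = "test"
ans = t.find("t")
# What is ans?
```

Answer: 0

Derivation:
Trace (tracking ans):
t = 'test'  # -> t = 'test'
ans = t.find('t')  # -> ans = 0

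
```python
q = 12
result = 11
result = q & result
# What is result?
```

Trace (tracking result):
q = 12  # -> q = 12
result = 11  # -> result = 11
result = q & result  # -> result = 8

Answer: 8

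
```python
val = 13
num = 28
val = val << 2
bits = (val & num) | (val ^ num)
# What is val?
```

Answer: 52

Derivation:
Trace (tracking val):
val = 13  # -> val = 13
num = 28  # -> num = 28
val = val << 2  # -> val = 52
bits = val & num | val ^ num  # -> bits = 60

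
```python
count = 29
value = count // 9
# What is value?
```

Answer: 3

Derivation:
Trace (tracking value):
count = 29  # -> count = 29
value = count // 9  # -> value = 3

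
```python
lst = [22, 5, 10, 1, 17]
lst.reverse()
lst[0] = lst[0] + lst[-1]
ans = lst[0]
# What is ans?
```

Answer: 39

Derivation:
Trace (tracking ans):
lst = [22, 5, 10, 1, 17]  # -> lst = [22, 5, 10, 1, 17]
lst.reverse()  # -> lst = [17, 1, 10, 5, 22]
lst[0] = lst[0] + lst[-1]  # -> lst = [39, 1, 10, 5, 22]
ans = lst[0]  # -> ans = 39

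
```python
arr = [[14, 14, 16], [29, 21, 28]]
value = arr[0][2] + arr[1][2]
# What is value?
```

Trace (tracking value):
arr = [[14, 14, 16], [29, 21, 28]]  # -> arr = [[14, 14, 16], [29, 21, 28]]
value = arr[0][2] + arr[1][2]  # -> value = 44

Answer: 44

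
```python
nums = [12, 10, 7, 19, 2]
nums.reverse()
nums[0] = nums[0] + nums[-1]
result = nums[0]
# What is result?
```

Answer: 14

Derivation:
Trace (tracking result):
nums = [12, 10, 7, 19, 2]  # -> nums = [12, 10, 7, 19, 2]
nums.reverse()  # -> nums = [2, 19, 7, 10, 12]
nums[0] = nums[0] + nums[-1]  # -> nums = [14, 19, 7, 10, 12]
result = nums[0]  # -> result = 14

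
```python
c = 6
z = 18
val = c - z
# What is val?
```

Answer: -12

Derivation:
Trace (tracking val):
c = 6  # -> c = 6
z = 18  # -> z = 18
val = c - z  # -> val = -12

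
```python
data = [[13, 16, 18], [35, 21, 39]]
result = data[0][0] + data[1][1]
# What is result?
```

Answer: 34

Derivation:
Trace (tracking result):
data = [[13, 16, 18], [35, 21, 39]]  # -> data = [[13, 16, 18], [35, 21, 39]]
result = data[0][0] + data[1][1]  # -> result = 34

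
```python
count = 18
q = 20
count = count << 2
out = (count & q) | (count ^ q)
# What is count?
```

Trace (tracking count):
count = 18  # -> count = 18
q = 20  # -> q = 20
count = count << 2  # -> count = 72
out = count & q | count ^ q  # -> out = 92

Answer: 72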